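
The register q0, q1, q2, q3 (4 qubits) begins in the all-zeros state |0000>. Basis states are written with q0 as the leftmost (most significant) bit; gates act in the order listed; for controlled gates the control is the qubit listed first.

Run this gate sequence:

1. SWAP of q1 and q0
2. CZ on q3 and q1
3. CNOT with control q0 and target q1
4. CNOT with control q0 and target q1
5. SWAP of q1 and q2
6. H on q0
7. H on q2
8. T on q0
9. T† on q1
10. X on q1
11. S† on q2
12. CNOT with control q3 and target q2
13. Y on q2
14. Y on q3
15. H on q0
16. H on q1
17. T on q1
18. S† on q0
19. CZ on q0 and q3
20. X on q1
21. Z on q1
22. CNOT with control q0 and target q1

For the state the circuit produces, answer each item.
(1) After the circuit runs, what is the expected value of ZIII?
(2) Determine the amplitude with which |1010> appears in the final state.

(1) The expectation value of ZIII is sqrt(2)/2.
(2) The amplitude on |1010> is 0.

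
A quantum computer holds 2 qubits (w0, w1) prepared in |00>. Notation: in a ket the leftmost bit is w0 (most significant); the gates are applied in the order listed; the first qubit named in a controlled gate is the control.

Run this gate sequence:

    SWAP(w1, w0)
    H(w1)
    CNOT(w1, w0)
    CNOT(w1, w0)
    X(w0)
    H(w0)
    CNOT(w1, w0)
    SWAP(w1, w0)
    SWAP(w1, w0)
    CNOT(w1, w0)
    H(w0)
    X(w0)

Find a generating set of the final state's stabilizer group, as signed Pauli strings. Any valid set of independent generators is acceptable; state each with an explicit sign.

The stabilizer group can be generated by +IX, +ZI, among other valid generating sets. Key observation: gates 5-12 undo each other exactly, leaving only the rest of the circuit to track.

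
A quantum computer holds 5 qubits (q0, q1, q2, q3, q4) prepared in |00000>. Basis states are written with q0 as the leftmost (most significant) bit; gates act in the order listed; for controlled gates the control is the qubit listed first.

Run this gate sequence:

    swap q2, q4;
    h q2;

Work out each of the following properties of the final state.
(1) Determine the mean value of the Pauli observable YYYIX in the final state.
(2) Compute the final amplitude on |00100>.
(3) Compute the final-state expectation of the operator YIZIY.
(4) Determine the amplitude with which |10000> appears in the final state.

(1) In the final state, YYYIX has expectation 0.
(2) The final state's coefficient on |00100> equals sqrt(2)/2.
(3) In the final state, YIZIY has expectation 0.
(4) The amplitude on |10000> is 0.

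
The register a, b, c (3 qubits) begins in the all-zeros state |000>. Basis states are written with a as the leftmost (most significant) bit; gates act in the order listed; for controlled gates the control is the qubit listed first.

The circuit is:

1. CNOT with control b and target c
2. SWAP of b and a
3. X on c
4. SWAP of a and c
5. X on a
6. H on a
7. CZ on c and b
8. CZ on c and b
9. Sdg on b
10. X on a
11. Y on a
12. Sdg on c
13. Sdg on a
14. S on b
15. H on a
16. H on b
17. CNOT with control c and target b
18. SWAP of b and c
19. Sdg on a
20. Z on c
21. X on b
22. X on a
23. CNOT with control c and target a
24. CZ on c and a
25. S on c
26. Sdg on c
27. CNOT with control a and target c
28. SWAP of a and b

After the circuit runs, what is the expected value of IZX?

The expectation value of IZX is 1.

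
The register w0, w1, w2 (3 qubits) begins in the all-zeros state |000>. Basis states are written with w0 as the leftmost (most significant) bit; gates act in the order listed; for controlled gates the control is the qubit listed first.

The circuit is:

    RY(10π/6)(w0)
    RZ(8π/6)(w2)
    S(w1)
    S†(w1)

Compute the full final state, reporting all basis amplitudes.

The final amplitudes are sqrt(3)*exp(I*pi/3)/2 on |000>, -exp(I*pi/3)/2 on |100>, and 0 on every other basis state.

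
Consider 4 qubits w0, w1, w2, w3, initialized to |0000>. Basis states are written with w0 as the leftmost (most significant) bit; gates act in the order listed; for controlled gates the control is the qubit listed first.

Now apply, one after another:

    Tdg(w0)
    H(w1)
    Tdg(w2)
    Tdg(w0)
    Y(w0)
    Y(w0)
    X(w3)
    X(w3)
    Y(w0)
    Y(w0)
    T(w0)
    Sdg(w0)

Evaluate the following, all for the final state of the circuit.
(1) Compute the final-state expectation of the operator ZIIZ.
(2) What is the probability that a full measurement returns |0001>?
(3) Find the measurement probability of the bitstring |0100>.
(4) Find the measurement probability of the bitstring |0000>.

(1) The expectation value of ZIIZ is 1. Key observation: steps 4-11 multiply out to the identity, so the circuit reduces to the remaining gates.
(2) The probability of measuring |0001> is 0.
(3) Outcome |0100> occurs with probability 1/2.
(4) Outcome |0000> occurs with probability 1/2.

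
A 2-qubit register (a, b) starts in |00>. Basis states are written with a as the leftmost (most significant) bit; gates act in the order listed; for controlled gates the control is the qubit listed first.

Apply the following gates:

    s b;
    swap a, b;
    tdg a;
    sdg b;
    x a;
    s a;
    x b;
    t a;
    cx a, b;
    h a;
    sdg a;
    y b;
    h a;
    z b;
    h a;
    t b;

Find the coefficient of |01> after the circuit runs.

The final state's coefficient on |01> equals sqrt(2)*I/2.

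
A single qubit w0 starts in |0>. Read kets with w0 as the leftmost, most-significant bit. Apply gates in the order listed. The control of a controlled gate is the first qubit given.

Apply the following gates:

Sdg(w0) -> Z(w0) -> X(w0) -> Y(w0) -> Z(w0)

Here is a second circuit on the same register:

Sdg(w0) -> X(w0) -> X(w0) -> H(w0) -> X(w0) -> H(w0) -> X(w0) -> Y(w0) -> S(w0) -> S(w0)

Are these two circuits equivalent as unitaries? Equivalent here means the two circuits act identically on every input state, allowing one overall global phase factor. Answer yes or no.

Yes: on every input state the two circuits agree up to one overall phase factor.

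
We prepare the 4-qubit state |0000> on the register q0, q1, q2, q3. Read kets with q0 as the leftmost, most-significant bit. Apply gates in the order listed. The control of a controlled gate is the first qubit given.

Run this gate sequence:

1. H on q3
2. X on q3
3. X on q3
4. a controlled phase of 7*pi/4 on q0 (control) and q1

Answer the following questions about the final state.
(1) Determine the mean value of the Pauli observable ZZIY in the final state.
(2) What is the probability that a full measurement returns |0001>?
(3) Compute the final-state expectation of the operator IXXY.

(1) In the final state, ZZIY has expectation 0. Key observation: gates 2-3 undo each other exactly, leaving only the rest of the circuit to track.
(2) A full measurement returns |0001> with probability 1/2.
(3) The observable IXXY averages to 0.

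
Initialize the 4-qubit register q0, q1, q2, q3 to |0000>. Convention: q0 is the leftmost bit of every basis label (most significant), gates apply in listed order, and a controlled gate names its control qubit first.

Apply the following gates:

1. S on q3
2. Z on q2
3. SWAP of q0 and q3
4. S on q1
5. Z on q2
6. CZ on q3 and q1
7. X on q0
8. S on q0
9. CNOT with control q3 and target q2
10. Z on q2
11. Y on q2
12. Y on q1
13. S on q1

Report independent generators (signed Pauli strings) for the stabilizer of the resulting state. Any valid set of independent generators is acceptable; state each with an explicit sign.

The final state is stabilized by the group generated by -ZIII, -IZII, -IIZI, +IIIZ; other independent generating sets are equally valid.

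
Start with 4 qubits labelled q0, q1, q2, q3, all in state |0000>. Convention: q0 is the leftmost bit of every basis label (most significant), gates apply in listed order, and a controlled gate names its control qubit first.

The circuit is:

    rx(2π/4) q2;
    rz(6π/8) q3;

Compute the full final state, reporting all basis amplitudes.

The final amplitudes are -sqrt(2)*exp(5*I*pi/8)/2 on |0000>, -sqrt(2)*exp(I*pi/8)/2 on |0010>, and 0 on every other basis state.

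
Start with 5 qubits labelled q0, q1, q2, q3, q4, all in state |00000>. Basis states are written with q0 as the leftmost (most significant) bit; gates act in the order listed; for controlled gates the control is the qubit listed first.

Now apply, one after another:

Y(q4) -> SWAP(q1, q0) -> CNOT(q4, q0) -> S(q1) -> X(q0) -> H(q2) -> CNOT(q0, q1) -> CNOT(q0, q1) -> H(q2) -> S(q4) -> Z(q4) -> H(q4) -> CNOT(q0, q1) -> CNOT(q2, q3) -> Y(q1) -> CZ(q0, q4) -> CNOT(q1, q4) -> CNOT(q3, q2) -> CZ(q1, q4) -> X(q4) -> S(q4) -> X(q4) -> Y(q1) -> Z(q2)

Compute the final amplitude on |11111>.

The final state's coefficient on |11111> equals 0. Key observation: the block from step 6 through step 9 cancels to the identity and can be dropped.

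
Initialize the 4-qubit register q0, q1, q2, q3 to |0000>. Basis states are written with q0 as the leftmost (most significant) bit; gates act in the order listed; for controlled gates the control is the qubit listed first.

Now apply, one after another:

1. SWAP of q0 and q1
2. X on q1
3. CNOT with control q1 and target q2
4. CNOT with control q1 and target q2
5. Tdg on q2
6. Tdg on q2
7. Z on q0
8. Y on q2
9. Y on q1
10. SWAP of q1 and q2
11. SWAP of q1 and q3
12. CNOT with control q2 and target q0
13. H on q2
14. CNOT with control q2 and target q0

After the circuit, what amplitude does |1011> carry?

|1011> carries amplitude sqrt(2)/2 in the final state. Key observation: the block from step 3 through step 4 cancels to the identity and can be dropped.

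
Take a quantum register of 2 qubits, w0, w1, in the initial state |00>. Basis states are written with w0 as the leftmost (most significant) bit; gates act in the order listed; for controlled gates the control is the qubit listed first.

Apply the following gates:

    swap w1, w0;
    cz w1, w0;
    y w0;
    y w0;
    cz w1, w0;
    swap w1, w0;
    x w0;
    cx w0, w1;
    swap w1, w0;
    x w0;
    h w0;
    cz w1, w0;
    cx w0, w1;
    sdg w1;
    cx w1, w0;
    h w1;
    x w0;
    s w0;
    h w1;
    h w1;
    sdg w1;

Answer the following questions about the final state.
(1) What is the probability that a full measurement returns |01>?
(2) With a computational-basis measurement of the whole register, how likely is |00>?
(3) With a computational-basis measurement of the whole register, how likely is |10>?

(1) Outcome |01> occurs with probability 1/2. Key observation: steps 1-6 multiply out to the identity, so the circuit reduces to the remaining gates.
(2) Outcome |00> occurs with probability 1/2.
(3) A full measurement returns |10> with probability 0.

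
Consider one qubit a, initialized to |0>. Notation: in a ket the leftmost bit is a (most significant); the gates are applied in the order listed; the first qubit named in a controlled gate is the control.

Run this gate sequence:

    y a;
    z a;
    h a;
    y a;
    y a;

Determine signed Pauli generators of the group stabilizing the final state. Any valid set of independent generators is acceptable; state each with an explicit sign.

The stabilizer group can be generated by -X, among other valid generating sets.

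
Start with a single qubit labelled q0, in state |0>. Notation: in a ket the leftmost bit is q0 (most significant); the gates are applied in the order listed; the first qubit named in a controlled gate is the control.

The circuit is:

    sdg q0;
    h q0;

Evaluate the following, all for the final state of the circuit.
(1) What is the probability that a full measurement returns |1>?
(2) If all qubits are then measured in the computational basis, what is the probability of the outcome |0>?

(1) The probability of measuring |1> is 1/2.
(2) A full measurement returns |0> with probability 1/2.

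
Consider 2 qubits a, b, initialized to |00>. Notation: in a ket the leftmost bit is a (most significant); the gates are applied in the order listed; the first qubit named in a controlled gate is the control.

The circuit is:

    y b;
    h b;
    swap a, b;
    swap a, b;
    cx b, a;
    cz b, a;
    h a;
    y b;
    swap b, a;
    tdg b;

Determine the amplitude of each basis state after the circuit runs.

The resulting statevector has amplitude 1/2 on |00>, exp(3*I*pi/4)/2 on |01>, -1/2 on |10>, exp(3*I*pi/4)/2 on |11>.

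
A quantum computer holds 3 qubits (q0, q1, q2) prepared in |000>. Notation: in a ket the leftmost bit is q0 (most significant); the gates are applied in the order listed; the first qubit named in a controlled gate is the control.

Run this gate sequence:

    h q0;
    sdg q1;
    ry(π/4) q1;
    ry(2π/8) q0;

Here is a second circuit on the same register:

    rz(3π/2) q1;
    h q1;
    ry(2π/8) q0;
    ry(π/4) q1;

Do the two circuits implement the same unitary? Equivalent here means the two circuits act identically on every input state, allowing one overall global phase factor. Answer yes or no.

No, they are not equivalent — no single phase factor reconciles the two unitaries.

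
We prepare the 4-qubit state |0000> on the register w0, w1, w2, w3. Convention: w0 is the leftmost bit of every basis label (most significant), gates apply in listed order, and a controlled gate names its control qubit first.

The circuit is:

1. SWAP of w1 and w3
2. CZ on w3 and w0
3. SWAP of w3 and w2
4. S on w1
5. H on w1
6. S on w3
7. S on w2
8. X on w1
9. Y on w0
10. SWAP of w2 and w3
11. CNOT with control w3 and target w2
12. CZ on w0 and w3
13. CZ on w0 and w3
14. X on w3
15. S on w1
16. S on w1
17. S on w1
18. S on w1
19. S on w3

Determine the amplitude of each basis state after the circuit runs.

The final amplitudes are -sqrt(2)/2 on |1001>, -sqrt(2)/2 on |1101>, and 0 on every other basis state.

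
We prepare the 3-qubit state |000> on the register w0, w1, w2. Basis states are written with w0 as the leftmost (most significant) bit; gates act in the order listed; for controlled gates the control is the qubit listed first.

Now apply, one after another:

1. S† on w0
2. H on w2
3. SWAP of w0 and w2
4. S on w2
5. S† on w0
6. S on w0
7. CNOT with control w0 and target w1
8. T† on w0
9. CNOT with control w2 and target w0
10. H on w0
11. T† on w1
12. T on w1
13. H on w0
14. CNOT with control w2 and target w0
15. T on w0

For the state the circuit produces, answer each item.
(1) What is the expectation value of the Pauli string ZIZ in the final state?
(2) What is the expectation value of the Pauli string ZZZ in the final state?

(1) In the final state, ZIZ has expectation 0.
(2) The observable ZZZ averages to 1.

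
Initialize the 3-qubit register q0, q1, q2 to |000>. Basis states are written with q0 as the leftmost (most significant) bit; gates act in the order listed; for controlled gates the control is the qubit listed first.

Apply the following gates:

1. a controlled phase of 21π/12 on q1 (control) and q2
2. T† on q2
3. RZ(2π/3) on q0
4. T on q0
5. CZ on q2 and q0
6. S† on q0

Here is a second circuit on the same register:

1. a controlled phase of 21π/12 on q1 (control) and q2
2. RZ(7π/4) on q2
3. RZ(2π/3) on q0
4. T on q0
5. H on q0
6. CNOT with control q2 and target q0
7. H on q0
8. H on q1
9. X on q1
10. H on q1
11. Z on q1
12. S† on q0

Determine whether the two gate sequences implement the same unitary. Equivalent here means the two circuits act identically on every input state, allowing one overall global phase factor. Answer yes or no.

Yes — the two circuits implement the same unitary up to a global phase.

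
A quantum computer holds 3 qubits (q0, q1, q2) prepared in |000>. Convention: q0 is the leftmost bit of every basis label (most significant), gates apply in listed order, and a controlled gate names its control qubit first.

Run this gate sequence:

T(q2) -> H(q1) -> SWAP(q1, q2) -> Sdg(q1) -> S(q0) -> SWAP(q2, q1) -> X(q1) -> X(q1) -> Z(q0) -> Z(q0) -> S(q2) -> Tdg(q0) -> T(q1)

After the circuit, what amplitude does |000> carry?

The final state's coefficient on |000> equals sqrt(2)/2.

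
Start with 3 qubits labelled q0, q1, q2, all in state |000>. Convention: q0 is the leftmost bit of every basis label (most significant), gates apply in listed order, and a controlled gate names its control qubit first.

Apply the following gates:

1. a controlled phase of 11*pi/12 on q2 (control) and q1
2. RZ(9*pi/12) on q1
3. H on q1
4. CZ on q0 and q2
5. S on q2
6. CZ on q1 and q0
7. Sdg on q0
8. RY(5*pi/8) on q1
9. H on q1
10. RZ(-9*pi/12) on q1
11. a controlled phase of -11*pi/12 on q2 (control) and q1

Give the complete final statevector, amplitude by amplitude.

After the circuit, the state carries amplitude cos(5*pi/16) on |000>, exp(I*pi/4)*sin(5*pi/16) on |010>, and 0 on every other basis state.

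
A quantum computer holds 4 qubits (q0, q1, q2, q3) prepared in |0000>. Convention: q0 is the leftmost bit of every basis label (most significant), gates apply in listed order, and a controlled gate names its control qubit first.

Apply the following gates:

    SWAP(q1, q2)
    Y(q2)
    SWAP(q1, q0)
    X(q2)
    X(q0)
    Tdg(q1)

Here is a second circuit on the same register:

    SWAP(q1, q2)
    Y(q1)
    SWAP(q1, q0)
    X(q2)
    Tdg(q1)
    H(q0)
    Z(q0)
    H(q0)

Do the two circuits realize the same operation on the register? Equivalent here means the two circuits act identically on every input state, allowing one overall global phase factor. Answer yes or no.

No: there is an input state on which the two circuits produce genuinely different outputs (not merely differing by a phase).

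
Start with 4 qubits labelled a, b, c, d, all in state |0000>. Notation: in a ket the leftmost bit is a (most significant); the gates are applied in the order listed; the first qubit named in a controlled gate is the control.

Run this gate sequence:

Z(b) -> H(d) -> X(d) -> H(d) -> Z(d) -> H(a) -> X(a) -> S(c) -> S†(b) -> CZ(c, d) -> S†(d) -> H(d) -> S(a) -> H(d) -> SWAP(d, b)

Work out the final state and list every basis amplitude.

The resulting statevector has amplitude sqrt(2)/2 on |0000>, sqrt(2)*I/2 on |1000>, and 0 on every other basis state. Key observation: steps 2-5 multiply out to the identity, so the circuit reduces to the remaining gates.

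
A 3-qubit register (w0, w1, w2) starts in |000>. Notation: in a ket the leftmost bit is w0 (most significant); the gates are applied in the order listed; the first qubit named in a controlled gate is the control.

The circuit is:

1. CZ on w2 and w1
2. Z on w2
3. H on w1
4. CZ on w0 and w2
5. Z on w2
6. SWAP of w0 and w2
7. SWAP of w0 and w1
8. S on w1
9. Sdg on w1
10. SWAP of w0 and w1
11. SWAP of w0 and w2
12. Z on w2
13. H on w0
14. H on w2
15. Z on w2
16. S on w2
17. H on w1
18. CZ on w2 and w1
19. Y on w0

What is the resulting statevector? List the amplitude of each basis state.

The final amplitudes are -I/2 on |000>, -1/2 on |001>, 0 on |010>, 0 on |011>, I/2 on |100>, 1/2 on |101>, 0 on |110>, 0 on |111>.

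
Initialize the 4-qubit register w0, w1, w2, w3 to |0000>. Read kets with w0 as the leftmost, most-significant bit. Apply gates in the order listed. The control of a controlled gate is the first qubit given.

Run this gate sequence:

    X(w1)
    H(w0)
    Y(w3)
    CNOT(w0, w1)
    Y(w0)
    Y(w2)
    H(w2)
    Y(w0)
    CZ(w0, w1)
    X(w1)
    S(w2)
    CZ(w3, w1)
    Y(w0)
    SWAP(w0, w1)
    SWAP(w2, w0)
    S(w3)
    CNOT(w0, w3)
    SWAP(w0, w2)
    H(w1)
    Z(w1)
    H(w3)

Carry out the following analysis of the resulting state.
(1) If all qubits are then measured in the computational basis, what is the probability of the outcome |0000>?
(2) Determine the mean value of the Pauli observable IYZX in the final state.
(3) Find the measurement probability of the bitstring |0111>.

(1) The probability of measuring |0000> is 1/16.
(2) The observable IYZX averages to 0.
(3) The probability of measuring |0111> is 1/16.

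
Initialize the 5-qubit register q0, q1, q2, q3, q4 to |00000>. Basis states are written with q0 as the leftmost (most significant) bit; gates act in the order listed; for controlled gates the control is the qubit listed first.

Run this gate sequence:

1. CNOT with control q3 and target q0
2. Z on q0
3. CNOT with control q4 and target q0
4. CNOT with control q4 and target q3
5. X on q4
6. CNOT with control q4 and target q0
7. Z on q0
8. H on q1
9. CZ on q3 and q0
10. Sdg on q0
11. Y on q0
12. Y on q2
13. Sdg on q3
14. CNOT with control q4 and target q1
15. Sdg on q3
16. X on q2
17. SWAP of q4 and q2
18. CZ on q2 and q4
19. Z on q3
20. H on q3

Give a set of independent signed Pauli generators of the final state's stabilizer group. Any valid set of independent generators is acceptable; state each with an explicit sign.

One valid set of independent stabilizer generators is +IXIII, +IIIXI, +ZIIII, -IIZII, +IIIIZ (any independent generating set of the same group is equally correct).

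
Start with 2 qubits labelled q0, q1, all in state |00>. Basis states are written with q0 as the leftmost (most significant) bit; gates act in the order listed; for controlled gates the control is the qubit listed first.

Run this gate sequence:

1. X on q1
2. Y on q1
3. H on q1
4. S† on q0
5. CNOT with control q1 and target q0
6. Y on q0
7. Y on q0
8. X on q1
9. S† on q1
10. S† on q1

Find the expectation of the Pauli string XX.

The expectation value of XX is -1.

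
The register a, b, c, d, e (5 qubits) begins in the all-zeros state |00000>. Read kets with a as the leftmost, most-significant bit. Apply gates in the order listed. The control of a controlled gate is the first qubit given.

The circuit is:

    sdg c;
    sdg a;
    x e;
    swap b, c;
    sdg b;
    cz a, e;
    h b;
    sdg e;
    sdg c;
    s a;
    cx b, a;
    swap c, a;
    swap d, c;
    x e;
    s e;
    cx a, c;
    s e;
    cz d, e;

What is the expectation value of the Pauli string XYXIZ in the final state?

The expectation value of XYXIZ is 0.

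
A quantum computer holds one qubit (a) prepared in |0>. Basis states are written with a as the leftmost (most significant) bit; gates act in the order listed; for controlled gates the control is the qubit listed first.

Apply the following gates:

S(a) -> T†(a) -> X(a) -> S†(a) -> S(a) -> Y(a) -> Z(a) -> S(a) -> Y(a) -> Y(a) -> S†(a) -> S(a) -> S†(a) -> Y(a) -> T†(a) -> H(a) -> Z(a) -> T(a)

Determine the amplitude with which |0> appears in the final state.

|0> carries amplitude -sqrt(2)*exp(3*I*pi/4)/2 in the final state.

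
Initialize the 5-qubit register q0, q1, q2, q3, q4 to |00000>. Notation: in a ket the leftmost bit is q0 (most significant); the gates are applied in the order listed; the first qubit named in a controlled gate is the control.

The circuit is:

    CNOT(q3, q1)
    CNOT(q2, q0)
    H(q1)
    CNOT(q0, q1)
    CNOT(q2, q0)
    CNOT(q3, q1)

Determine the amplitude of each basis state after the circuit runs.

The final amplitudes are sqrt(2)/2 on |00000>, sqrt(2)/2 on |01000>, and 0 on every other basis state.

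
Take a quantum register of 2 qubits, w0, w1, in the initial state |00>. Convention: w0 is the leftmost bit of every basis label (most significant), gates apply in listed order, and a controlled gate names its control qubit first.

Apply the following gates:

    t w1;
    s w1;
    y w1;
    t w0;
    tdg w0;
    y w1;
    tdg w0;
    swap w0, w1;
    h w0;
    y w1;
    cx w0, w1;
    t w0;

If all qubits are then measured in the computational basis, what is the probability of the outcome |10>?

Outcome |10> occurs with probability 1/2. Key observation: gates 3-6 undo each other exactly, leaving only the rest of the circuit to track.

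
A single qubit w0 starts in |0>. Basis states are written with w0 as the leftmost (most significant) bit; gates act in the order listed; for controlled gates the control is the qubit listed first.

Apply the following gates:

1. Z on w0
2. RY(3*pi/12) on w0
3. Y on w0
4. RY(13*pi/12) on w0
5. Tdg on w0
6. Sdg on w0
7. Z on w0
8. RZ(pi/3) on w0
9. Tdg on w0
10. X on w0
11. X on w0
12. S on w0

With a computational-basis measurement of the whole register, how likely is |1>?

Outcome |1> occurs with probability 1/4. Key observation: steps 10-11 multiply out to the identity, so the circuit reduces to the remaining gates.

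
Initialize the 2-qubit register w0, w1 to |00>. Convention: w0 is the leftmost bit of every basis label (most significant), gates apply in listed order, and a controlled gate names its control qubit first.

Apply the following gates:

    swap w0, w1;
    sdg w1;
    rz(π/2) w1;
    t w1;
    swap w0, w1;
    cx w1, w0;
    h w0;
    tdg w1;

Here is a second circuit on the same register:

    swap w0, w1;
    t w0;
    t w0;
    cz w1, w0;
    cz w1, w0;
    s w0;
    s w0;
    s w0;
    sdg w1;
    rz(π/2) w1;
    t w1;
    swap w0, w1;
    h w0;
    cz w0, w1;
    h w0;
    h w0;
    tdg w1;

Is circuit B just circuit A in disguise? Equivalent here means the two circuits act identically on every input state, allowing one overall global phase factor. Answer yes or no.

Yes: on every input state the two circuits agree up to one overall phase factor.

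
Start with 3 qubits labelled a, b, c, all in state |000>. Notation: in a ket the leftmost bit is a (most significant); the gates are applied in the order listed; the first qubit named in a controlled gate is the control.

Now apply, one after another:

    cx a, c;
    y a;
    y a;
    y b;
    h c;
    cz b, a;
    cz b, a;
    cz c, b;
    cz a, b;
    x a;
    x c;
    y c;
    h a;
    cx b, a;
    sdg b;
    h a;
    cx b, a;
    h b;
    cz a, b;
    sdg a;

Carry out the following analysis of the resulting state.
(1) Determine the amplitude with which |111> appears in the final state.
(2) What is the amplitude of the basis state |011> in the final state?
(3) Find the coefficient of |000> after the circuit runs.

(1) |111> carries amplitude 0 in the final state. Key observation: steps 6-7 multiply out to the identity, so the circuit reduces to the remaining gates.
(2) |011> carries amplitude -I/2 in the final state.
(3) The final state's coefficient on |000> equals I/2.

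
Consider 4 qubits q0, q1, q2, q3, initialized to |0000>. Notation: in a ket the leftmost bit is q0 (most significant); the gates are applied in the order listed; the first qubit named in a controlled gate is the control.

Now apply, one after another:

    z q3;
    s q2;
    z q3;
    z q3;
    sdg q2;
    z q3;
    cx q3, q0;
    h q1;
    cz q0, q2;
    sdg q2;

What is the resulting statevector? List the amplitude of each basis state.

The resulting statevector has amplitude sqrt(2)/2 on |0000>, sqrt(2)/2 on |0100>, and 0 on every other basis state.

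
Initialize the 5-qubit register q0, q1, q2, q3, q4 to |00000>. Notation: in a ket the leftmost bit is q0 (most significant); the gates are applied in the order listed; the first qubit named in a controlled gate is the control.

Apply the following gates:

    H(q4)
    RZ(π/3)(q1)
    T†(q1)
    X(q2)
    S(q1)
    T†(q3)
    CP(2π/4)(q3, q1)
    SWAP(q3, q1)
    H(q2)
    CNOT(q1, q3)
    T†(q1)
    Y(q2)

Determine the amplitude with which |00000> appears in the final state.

The amplitude on |00000> is exp(I*pi/3)/2.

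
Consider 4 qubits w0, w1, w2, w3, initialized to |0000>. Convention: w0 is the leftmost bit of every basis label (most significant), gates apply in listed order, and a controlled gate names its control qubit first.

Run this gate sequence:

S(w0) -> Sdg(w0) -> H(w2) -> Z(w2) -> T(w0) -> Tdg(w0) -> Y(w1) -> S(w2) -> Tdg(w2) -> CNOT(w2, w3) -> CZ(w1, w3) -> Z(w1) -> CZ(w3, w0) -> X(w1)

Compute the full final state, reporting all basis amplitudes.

The resulting statevector has amplitude -sqrt(2)*I/2 on |0000>, -sqrt(2)*exp(3*I*pi/4)/2 on |0011>, and 0 on every other basis state. Key observation: the block from step 1 through step 2 cancels to the identity and can be dropped.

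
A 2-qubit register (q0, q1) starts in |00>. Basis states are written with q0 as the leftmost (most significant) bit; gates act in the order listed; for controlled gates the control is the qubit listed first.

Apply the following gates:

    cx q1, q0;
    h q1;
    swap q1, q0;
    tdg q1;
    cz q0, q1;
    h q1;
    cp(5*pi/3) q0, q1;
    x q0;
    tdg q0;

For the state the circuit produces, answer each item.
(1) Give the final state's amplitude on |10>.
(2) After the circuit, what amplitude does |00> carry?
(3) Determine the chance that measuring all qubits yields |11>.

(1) The final state's coefficient on |10> equals -exp(3*I*pi/4)/2.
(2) The amplitude on |00> is 1/2.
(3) A full measurement returns |11> with probability 1/4.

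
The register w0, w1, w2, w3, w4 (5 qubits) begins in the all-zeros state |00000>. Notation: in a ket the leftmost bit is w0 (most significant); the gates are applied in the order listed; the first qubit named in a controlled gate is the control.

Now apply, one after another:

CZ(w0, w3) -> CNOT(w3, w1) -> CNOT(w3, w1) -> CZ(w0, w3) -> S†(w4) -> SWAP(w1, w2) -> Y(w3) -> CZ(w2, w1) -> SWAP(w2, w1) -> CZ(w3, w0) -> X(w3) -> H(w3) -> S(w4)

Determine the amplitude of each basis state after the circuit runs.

After the circuit, the state carries amplitude sqrt(2)*I/2 on |00000>, sqrt(2)*I/2 on |00010>, and 0 on every other basis state. Key observation: steps 1-4 multiply out to the identity, so the circuit reduces to the remaining gates.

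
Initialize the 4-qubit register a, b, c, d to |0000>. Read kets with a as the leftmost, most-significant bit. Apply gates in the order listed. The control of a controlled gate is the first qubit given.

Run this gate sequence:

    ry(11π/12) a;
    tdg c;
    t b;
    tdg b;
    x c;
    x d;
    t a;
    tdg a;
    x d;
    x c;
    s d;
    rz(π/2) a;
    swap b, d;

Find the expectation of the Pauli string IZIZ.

The expectation value of IZIZ is 1. Key observation: the block from step 5 through step 10 cancels to the identity and can be dropped.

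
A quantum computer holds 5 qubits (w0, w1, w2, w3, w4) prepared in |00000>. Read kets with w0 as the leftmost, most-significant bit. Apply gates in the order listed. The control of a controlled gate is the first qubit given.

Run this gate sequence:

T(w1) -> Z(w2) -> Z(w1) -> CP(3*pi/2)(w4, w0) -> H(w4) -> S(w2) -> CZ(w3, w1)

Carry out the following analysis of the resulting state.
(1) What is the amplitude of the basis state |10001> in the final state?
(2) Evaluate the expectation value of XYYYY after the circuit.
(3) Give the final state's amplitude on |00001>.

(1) The final state's coefficient on |10001> equals 0.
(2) The observable XYYYY averages to 0.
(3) The amplitude on |00001> is sqrt(2)/2.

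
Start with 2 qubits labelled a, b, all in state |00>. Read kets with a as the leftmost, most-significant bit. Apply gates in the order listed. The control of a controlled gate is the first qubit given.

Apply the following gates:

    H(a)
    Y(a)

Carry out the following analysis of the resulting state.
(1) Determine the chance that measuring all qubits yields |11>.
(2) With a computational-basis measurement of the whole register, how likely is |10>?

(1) A full measurement returns |11> with probability 0.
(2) The probability of measuring |10> is 1/2.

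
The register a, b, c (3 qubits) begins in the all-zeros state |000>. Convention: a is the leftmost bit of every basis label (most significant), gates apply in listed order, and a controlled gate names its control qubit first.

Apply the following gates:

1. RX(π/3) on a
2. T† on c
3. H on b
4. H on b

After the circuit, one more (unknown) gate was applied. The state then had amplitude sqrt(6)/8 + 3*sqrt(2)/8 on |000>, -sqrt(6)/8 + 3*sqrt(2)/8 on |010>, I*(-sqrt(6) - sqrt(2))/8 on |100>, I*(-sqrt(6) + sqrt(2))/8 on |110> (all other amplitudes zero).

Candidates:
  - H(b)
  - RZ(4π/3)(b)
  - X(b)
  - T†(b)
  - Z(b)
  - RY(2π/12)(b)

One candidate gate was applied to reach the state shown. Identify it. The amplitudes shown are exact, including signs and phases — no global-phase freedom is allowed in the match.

The applied gate was RY(2π/12)(b). Key observation: gates 3-4 undo each other exactly, leaving only the rest of the circuit to track.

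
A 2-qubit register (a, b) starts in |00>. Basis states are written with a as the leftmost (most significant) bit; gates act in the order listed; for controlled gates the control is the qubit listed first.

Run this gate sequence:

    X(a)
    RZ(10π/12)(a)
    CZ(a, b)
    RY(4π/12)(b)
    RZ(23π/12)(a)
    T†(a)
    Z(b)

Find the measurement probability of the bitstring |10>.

Outcome |10> occurs with probability 3/4.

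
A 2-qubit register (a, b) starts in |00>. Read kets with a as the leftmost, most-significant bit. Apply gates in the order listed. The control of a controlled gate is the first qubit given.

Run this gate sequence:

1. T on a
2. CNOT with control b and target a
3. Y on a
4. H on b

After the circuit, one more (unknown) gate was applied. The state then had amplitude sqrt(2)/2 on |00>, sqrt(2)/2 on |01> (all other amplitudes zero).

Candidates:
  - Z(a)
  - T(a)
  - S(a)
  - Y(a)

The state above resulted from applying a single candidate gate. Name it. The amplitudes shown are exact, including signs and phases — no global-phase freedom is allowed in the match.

The unique candidate consistent with the amplitudes is Y(a).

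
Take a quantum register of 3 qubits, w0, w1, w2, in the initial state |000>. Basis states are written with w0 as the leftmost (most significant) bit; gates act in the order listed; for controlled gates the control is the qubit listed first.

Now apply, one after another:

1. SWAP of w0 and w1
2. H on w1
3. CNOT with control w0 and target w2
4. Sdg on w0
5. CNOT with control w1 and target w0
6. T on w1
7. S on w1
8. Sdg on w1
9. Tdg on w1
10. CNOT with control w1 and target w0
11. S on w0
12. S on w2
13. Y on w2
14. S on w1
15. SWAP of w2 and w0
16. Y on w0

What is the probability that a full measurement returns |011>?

A full measurement returns |011> with probability 0. Key observation: the block from step 4 through step 11 cancels to the identity and can be dropped.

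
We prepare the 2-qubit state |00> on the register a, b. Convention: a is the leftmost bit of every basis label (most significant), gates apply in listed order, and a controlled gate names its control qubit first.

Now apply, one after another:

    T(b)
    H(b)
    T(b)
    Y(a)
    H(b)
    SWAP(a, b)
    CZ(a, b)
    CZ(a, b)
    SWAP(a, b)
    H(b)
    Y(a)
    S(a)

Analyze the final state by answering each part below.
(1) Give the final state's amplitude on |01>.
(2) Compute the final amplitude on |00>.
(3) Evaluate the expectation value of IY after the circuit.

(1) The amplitude on |01> is sqrt(2)*exp(I*pi/4)/2. Key observation: the block from step 4 through step 11 cancels to the identity and can be dropped.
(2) The amplitude on |00> is sqrt(2)/2.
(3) In the final state, IY has expectation sqrt(2)/2.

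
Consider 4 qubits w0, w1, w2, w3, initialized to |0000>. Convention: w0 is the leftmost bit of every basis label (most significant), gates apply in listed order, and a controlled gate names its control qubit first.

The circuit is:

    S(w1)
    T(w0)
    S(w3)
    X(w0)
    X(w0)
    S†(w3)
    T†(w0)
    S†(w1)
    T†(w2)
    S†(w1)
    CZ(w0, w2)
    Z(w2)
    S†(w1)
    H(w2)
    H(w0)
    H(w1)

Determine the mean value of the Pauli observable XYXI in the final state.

The expectation value of XYXI is 0. Key observation: steps 1-8 multiply out to the identity, so the circuit reduces to the remaining gates.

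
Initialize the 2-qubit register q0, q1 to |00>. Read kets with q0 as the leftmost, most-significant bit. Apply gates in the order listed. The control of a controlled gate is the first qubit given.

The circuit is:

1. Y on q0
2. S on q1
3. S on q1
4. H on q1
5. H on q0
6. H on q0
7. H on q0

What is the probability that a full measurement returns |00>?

Outcome |00> occurs with probability 1/4. Key observation: steps 5-6 multiply out to the identity, so the circuit reduces to the remaining gates.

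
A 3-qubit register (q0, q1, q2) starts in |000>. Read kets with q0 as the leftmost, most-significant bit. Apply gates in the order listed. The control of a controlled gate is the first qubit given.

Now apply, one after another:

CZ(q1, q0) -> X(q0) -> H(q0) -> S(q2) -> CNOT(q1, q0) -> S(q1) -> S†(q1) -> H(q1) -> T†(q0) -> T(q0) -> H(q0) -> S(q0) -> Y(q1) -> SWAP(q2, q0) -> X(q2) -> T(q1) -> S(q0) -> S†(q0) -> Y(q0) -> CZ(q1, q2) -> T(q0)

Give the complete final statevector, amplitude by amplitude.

After the circuit, the state carries amplitude sqrt(2)*exp(3*I*pi/4)/2 on |100>, sqrt(2)/2 on |110>, and 0 on every other basis state. Key observation: gates 17-18 undo each other exactly, leaving only the rest of the circuit to track.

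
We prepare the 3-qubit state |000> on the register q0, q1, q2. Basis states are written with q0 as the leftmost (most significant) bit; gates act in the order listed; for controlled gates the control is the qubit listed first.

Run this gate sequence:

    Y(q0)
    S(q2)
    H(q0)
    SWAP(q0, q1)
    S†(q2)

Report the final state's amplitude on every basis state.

The final amplitudes are sqrt(2)*I/2 on |000>, -sqrt(2)*I/2 on |010>, and 0 on every other basis state.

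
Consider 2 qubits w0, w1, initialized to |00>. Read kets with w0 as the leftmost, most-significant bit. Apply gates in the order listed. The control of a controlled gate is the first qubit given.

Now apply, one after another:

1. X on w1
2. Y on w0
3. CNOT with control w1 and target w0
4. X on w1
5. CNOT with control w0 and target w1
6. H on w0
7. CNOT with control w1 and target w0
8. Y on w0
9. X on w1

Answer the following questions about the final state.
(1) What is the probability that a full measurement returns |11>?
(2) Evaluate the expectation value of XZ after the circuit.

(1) The probability of measuring |11> is 1/2.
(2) The observable XZ averages to 1.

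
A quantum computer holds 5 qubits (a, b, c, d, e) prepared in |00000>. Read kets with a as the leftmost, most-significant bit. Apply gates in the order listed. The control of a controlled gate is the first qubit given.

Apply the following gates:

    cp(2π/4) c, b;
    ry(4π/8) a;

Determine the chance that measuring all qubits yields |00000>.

Outcome |00000> occurs with probability 1/2.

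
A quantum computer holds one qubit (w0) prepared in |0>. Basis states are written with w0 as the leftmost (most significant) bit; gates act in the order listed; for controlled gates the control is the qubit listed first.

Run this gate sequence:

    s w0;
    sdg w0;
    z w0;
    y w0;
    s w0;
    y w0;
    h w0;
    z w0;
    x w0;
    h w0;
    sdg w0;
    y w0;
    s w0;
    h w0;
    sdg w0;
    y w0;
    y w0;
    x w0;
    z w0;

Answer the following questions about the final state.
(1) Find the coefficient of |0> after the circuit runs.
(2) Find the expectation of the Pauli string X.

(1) |0> carries amplitude sqrt(2)/2 in the final state.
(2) The expectation value of X is 0.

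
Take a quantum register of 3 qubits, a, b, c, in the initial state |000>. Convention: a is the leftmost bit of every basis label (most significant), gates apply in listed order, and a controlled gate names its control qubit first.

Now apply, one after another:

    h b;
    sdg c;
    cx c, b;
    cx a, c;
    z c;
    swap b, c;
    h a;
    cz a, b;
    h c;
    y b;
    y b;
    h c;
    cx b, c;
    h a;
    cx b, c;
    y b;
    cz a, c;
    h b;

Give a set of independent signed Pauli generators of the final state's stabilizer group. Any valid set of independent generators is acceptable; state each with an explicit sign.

The final state is stabilized by the group generated by -IXI, +IIX, +ZII; other independent generating sets are equally valid.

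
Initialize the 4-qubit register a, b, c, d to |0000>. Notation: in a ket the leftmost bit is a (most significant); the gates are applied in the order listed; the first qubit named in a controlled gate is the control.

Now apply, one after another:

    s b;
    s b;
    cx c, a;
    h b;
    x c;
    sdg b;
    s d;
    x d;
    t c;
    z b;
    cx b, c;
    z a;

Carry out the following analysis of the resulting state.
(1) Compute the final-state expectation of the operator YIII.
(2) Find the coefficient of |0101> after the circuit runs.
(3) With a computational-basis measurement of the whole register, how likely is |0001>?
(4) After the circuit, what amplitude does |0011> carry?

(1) The observable YIII averages to 0.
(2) The amplitude on |0101> is sqrt(2)*exp(3*I*pi/4)/2.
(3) The probability of measuring |0001> is 0.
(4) The final state's coefficient on |0011> equals sqrt(2)*exp(I*pi/4)/2.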